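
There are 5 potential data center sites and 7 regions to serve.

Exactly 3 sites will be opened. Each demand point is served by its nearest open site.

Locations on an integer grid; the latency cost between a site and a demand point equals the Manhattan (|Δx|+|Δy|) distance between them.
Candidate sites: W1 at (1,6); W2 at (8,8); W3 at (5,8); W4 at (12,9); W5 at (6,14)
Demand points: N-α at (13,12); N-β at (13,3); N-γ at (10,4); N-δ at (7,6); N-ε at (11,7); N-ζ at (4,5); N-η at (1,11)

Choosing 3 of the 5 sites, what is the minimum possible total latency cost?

32

Open {W1, W2, W4}.
  N-α→W4 4, N-β→W4 7, N-γ→W2 6, N-δ→W2 3, N-ε→W4 3, N-ζ→W1 4, N-η→W1 5  ⇒ total 32.
Compare {W1, W3, W4}: total 34.
Compare {W2, W3, W4}: total 34.
No size-3 selection does better; minimum is 32.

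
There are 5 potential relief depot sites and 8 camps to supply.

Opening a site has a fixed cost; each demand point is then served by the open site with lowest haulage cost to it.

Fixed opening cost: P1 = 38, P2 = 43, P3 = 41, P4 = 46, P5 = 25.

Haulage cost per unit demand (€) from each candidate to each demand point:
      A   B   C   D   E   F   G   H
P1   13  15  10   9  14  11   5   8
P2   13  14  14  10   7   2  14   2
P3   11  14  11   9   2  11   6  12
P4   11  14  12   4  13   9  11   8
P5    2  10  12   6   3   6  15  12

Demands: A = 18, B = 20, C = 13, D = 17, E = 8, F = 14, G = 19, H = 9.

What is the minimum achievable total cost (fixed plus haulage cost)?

739

Open {P1, P2, P5}: assign each demand point to its cheapest open site.
  A→P5 18×2=36, B→P5 20×10=200, C→P1 13×10=130, D→P5 17×6=102, E→P5 8×3=24, F→P2 14×2=28, G→P1 19×5=95, H→P2 9×2=18
  haulage cost 633, fixed 106 → total 739.
Compare {P1, P2, P4, P5}: haulage cost 599 + fixed 152 = 751.
Compare {P2, P3, P5}: haulage cost 657 + fixed 109 = 766.
Compare {P1, P2, P3, P5}: haulage cost 625 + fixed 147 = 772.
All other subsets cost ≥ 751. Minimum total cost: 739.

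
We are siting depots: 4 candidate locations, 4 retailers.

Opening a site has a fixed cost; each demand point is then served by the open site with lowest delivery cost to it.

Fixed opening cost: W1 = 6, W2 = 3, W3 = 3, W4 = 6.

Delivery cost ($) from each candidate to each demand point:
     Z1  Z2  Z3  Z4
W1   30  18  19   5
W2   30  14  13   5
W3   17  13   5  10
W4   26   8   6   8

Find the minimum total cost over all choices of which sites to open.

46

Open {W2, W3}: assign each demand point to its cheapest open site.
  Z1→W3 17, Z2→W3 13, Z3→W3 5, Z4→W2 5
  delivery cost 40, fixed 6 → total 46.
Compare {W3, W4}: delivery cost 38 + fixed 9 = 47.
Compare {W2, W3, W4}: delivery cost 35 + fixed 12 = 47.
Compare {W3}: delivery cost 45 + fixed 3 = 48.
All other subsets cost ≥ 47. Minimum total cost: 46.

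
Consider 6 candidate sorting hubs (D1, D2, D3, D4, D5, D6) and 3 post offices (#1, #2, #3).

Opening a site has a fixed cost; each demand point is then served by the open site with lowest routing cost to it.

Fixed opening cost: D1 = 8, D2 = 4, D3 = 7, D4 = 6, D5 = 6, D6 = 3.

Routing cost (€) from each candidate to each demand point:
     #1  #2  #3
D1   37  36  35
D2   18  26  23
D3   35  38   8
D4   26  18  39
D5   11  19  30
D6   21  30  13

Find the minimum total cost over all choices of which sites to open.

Open {D3, D5}: assign each demand point to its cheapest open site.
  #1→D5 11, #2→D5 19, #3→D3 8
  routing cost 38, fixed 13 → total 51.
Compare {D5, D6}: routing cost 43 + fixed 9 = 52.
Compare {D3, D5, D6}: routing cost 38 + fixed 16 = 54.
Compare {D2, D3, D5}: routing cost 38 + fixed 17 = 55.
All other subsets cost ≥ 52. Minimum total cost: 51.

51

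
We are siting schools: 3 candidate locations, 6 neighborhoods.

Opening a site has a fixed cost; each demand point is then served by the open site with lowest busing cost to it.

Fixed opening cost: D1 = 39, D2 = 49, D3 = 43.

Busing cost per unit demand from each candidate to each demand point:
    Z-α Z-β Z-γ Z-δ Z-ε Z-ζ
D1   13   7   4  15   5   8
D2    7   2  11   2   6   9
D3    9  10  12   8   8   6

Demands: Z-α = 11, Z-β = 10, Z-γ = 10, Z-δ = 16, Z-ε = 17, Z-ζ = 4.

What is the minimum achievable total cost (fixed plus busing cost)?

Open {D1, D2}: assign each demand point to its cheapest open site.
  Z-α→D2 11×7=77, Z-β→D2 10×2=20, Z-γ→D1 10×4=40, Z-δ→D2 16×2=32, Z-ε→D1 17×5=85, Z-ζ→D1 4×8=32
  busing cost 286, fixed 88 → total 374.
Compare {D1, D2, D3}: busing cost 278 + fixed 131 = 409.
Compare {D2}: busing cost 377 + fixed 49 = 426.
Compare {D2, D3}: busing cost 365 + fixed 92 = 457.
All other subsets cost ≥ 409. Minimum total cost: 374.

374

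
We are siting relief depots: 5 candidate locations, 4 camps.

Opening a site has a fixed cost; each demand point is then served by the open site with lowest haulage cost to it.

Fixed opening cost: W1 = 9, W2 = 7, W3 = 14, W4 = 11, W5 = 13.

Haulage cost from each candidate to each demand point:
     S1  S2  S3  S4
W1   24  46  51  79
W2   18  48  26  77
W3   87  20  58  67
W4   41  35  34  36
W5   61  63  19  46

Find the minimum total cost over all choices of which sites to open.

Open {W2, W3, W4}: assign each demand point to its cheapest open site.
  S1→W2 18, S2→W3 20, S3→W2 26, S4→W4 36
  haulage cost 100, fixed 32 → total 132.
Compare {W2, W4}: haulage cost 115 + fixed 18 = 133.
Compare {W2, W3, W5}: haulage cost 103 + fixed 34 = 137.
Compare {W2, W3, W4, W5}: haulage cost 93 + fixed 45 = 138.
All other subsets cost ≥ 133. Minimum total cost: 132.

132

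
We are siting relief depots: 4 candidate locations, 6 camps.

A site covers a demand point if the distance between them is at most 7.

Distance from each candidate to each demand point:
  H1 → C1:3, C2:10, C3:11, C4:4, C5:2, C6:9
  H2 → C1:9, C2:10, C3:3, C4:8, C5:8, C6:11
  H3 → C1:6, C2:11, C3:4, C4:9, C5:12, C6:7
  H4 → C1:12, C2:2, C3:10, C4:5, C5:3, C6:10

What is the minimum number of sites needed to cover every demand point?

2

Coverage sets (demand points within 7 of each site):
  H1: {C1, C4, C5}
  H2: {C3}
  H3: {C1, C3, C6}
  H4: {C2, C4, C5}
No single site covers all 6 demand points.
But {H3, H4} covers everything, so the minimum is 2.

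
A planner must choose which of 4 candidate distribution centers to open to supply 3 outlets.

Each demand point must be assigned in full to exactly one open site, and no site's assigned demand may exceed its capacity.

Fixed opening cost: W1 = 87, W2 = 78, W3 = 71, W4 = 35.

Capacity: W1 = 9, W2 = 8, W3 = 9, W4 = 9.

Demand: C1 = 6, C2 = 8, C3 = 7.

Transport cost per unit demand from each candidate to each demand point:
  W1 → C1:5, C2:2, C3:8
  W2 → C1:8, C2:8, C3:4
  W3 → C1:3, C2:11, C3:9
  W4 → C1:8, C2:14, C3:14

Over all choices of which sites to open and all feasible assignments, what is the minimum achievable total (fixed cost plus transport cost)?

292

Open {W1, W2, W4}; cheapest assignment that respects the capacities:
  W1 (cap 9, load 8): C2 — cost 8×2 = 16
  W2 (cap 8, load 7): C3 — cost 7×4 = 28
  W4 (cap 9, load 6): C1 — cost 6×8 = 48
  Shipping 92, fixed 200 → total 292.
  Any other capacity-feasible assignment to {W1, W2, W4} ships for at least 92.
Compare {W1, W2, W3}: its best feasible assignment gives total 298.
Compare {W1, W3, W4}: its best feasible assignment gives total 320.
Every other set of open sites that can feasibly serve all demand totals ≥ 298 even under its best assignment. Minimum: 292.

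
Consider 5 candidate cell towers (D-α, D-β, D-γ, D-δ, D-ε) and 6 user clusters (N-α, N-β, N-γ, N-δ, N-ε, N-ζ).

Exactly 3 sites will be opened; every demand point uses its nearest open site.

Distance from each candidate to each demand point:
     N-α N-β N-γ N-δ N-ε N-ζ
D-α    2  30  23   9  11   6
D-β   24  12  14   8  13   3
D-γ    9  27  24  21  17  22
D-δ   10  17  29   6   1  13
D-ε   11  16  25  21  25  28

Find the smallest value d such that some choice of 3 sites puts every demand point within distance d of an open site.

14

Open {D-α, D-β, D-γ}.
  Farthest demand point is N-γ at distance 14 (to D-β); all others are ≤ 14.
With {D-α, D-β, D-δ} the worst case is 14.
With {D-α, D-β, D-ε} the worst case is 14.
No size-3 selection achieves below 14.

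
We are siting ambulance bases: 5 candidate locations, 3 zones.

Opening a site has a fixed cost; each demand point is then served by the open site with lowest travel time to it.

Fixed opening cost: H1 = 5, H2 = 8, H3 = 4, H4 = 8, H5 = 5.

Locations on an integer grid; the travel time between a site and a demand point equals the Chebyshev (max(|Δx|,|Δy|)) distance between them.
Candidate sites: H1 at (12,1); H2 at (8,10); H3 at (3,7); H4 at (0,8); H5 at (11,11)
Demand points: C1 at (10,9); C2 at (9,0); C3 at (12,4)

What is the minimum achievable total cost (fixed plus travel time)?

18

Open {H1, H5}: assign each demand point to its cheapest open site.
  C1→H5 2, C2→H1 3, C3→H1 3
  travel time 8, fixed 10 → total 18.
Compare {H1}: travel time 14 + fixed 5 = 19.
Compare {H1, H2}: travel time 8 + fixed 13 = 21.
Compare {H1, H3}: travel time 13 + fixed 9 = 22.
All other subsets cost ≥ 19. Minimum total cost: 18.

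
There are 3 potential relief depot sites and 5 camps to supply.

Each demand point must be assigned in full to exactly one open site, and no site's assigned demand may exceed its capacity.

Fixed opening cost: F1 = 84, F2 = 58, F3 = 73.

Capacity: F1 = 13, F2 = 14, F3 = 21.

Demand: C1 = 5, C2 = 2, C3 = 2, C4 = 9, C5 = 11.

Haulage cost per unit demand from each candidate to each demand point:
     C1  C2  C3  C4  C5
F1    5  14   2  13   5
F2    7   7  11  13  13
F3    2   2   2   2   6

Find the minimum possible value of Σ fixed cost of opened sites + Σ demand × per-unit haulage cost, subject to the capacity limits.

248

Open {F1, F3}; cheapest assignment that respects the capacities:
  F1 (cap 13, load 13): C3, C5 — cost 2×2 + 11×5 = 59
  F3 (cap 21, load 16): C1, C2, C4 — cost 5×2 + 2×2 + 9×2 = 32
  Shipping 91, fixed 157 → total 248.
  Any other capacity-feasible assignment to {F1, F3} ships for at least 91.
Compare {F2, F3}: its best feasible assignment gives total 286.
Compare {F1, F2, F3}: its best feasible assignment gives total 306.
Every other set of open sites that can feasibly serve all demand totals ≥ 286 even under its best assignment. Minimum: 248.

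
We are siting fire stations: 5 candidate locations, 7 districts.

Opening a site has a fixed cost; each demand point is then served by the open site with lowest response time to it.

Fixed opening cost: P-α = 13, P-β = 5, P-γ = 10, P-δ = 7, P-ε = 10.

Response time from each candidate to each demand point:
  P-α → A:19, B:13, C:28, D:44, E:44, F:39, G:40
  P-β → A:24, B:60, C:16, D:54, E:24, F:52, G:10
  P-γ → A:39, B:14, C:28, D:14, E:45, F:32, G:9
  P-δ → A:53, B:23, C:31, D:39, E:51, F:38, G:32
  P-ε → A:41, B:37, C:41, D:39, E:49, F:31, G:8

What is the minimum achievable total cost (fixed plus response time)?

148

Open {P-β, P-γ}: assign each demand point to its cheapest open site.
  A→P-β 24, B→P-γ 14, C→P-β 16, D→P-γ 14, E→P-β 24, F→P-γ 32, G→P-γ 9
  response time 133, fixed 15 → total 148.
Compare {P-α, P-β, P-γ}: response time 127 + fixed 28 = 155.
Compare {P-β, P-γ, P-δ}: response time 133 + fixed 22 = 155.
Compare {P-β, P-γ, P-ε}: response time 131 + fixed 25 = 156.
All other subsets cost ≥ 155. Minimum total cost: 148.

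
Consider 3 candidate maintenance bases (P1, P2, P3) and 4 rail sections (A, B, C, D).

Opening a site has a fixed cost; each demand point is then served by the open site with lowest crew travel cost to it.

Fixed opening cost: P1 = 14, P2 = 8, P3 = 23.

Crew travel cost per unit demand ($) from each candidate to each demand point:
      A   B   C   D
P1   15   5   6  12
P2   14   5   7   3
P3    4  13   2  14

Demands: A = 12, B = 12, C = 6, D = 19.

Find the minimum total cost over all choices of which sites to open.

208

Open {P2, P3}: assign each demand point to its cheapest open site.
  A→P3 12×4=48, B→P2 12×5=60, C→P3 6×2=12, D→P2 19×3=57
  crew travel cost 177, fixed 31 → total 208.
Compare {P1, P2, P3}: crew travel cost 177 + fixed 45 = 222.
Compare {P2}: crew travel cost 327 + fixed 8 = 335.
Compare {P1, P2}: crew travel cost 321 + fixed 22 = 343.
All other subsets cost ≥ 222. Minimum total cost: 208.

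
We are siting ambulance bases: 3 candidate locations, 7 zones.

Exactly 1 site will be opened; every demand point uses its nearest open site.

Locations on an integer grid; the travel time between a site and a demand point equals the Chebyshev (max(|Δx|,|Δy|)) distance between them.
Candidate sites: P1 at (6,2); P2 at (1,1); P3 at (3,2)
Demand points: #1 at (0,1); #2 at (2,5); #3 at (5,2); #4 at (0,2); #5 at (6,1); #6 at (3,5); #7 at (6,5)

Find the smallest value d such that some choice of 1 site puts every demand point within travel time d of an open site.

3

Open {P3}.
  Farthest demand point is #1 at travel time 3 (to P3); all others are ≤ 3.
With {P2} the worst case is 5.
With {P1} the worst case is 6.
No size-1 selection achieves below 3.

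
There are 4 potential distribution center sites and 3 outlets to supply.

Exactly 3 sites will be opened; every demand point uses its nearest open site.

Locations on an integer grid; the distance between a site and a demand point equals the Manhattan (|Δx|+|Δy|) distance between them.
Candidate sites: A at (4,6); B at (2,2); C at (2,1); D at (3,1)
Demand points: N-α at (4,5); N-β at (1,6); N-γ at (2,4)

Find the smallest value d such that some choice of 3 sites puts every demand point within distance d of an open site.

3

Open {A, B, C}.
  Farthest demand point is N-β at distance 3 (to A); all others are ≤ 3.
With {A, B, D} the worst case is 3.
With {A, C, D} the worst case is 3.
No size-3 selection achieves below 3.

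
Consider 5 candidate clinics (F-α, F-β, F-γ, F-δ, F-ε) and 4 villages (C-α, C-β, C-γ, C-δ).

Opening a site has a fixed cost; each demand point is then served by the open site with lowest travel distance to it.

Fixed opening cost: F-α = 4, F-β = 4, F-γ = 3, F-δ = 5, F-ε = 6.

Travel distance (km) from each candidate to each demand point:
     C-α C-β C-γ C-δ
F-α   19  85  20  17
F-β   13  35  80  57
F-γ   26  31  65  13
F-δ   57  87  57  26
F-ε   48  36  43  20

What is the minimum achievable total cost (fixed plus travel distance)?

88

Open {F-α, F-β, F-γ}: assign each demand point to its cheapest open site.
  C-α→F-β 13, C-β→F-γ 31, C-γ→F-α 20, C-δ→F-γ 13
  travel distance 77, fixed 11 → total 88.
Compare {F-α, F-γ}: travel distance 83 + fixed 7 = 90.
Compare {F-α, F-β}: travel distance 85 + fixed 8 = 93.
Compare {F-α, F-β, F-γ, F-δ}: travel distance 77 + fixed 16 = 93.
All other subsets cost ≥ 90. Minimum total cost: 88.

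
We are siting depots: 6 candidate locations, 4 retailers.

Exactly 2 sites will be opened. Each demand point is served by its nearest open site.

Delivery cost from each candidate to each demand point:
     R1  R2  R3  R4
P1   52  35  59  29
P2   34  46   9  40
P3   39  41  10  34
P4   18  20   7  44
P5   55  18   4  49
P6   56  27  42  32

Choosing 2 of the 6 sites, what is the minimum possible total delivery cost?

74

Open {P1, P4}.
  R1→P4 18, R2→P4 20, R3→P4 7, R4→P1 29  ⇒ total 74.
Compare {P4, P6}: total 77.
Compare {P3, P4}: total 79.
No size-2 selection does better; minimum is 74.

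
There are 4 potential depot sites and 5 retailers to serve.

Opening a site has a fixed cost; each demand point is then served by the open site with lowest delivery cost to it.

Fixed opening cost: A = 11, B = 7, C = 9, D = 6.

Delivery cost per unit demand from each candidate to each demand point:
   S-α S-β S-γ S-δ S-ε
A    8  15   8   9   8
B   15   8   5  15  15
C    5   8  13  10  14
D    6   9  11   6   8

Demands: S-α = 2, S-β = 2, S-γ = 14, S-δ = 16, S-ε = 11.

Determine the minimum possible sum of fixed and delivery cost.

295

Open {B, D}: assign each demand point to its cheapest open site.
  S-α→D 2×6=12, S-β→B 2×8=16, S-γ→B 14×5=70, S-δ→D 16×6=96, S-ε→D 11×8=88
  delivery cost 282, fixed 13 → total 295.
Compare {B, C, D}: delivery cost 280 + fixed 22 = 302.
Compare {A, B, D}: delivery cost 282 + fixed 24 = 306.
Compare {A, B, C, D}: delivery cost 280 + fixed 33 = 313.
All other subsets cost ≥ 302. Minimum total cost: 295.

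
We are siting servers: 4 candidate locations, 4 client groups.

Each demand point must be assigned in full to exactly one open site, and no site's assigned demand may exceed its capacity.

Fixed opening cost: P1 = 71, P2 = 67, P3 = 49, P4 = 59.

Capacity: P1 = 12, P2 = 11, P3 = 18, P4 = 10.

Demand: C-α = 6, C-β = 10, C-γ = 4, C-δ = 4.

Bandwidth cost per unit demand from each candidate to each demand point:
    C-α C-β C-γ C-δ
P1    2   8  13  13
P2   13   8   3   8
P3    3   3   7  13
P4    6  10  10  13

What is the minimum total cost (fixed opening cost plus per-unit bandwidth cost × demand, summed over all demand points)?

Open {P2, P3}; cheapest assignment that respects the capacities:
  P2 (cap 11, load 8): C-γ, C-δ — cost 4×3 + 4×8 = 44
  P3 (cap 18, load 16): C-α, C-β — cost 6×3 + 10×3 = 48
  Shipping 92, fixed 116 → total 208.
  Any other capacity-feasible assignment to {P2, P3} ships for at least 92.
Compare {P1, P3}: its best feasible assignment gives total 242.
Compare {P3, P4}: its best feasible assignment gives total 248.
Every other set of open sites that can feasibly serve all demand totals ≥ 242 even under its best assignment. Minimum: 208.

208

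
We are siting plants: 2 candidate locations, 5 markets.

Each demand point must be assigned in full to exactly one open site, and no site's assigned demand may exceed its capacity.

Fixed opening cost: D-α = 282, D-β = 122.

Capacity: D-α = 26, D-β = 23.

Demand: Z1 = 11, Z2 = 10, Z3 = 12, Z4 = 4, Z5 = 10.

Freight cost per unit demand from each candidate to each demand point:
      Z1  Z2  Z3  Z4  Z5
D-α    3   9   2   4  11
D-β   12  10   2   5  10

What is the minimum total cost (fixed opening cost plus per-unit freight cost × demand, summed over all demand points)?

667

Open {D-α, D-β}; cheapest assignment that respects the capacities:
  D-α (cap 26, load 25): Z1, Z2, Z4 — cost 11×3 + 10×9 + 4×4 = 139
  D-β (cap 23, load 22): Z3, Z5 — cost 12×2 + 10×10 = 124
  Shipping 263, fixed 404 → total 667.
  Any other capacity-feasible assignment to {D-α, D-β} ships for at least 263.
Total demand is 47 and no other set of sites has combined capacity ≥ 47, so {D-α, D-β} is the only feasible choice of open sites. Minimum: 667.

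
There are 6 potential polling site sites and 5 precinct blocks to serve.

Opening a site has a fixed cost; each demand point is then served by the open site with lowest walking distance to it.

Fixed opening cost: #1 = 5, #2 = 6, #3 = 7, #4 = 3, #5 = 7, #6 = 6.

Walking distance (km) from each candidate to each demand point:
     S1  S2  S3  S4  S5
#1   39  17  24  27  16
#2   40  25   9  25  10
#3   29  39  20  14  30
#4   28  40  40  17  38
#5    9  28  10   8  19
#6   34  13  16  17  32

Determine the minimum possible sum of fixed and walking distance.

Open {#2, #5, #6}: assign each demand point to its cheapest open site.
  S1→#5 9, S2→#6 13, S3→#2 9, S4→#5 8, S5→#2 10
  walking distance 49, fixed 19 → total 68.
Compare {#1, #2, #5}: walking distance 53 + fixed 18 = 71.
Compare {#2, #4, #5, #6}: walking distance 49 + fixed 22 = 71.
Compare {#1, #5}: walking distance 60 + fixed 12 = 72.
All other subsets cost ≥ 71. Minimum total cost: 68.

68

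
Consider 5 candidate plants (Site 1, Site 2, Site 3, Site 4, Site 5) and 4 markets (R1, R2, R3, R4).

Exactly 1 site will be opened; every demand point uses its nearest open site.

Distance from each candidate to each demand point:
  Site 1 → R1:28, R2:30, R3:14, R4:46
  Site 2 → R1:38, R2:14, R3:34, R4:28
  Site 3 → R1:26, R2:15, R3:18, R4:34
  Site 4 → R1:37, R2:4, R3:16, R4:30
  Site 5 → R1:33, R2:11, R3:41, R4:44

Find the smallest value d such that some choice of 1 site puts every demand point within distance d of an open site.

Open {Site 3}.
  Farthest demand point is R4 at distance 34 (to Site 3); all others are ≤ 34.
With {Site 4} the worst case is 37.
With {Site 2} the worst case is 38.
No size-1 selection achieves below 34.

34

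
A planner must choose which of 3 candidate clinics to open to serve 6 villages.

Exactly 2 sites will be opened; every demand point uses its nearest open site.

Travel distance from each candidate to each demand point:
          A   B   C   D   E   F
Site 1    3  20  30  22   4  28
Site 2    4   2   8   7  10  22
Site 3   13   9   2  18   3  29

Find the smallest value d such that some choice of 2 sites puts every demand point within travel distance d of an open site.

Open {Site 1, Site 2}.
  Farthest demand point is F at travel distance 22 (to Site 2); all others are ≤ 22.
With {Site 2, Site 3} the worst case is 22.
With {Site 1, Site 3} the worst case is 28.
No size-2 selection achieves below 22.

22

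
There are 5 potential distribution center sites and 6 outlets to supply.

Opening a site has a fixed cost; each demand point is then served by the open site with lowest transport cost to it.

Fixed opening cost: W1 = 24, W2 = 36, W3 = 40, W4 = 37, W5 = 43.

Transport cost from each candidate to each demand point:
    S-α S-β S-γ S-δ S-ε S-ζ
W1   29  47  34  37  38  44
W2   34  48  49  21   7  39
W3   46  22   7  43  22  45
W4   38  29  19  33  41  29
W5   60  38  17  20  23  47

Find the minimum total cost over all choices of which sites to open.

206

Open {W2, W3}: assign each demand point to its cheapest open site.
  S-α→W2 34, S-β→W3 22, S-γ→W3 7, S-δ→W2 21, S-ε→W2 7, S-ζ→W2 39
  transport cost 130, fixed 76 → total 206.
Compare {W2, W4}: transport cost 139 + fixed 73 = 212.
Compare {W3}: transport cost 185 + fixed 40 = 225.
Compare {W1, W3}: transport cost 161 + fixed 64 = 225.
All other subsets cost ≥ 212. Minimum total cost: 206.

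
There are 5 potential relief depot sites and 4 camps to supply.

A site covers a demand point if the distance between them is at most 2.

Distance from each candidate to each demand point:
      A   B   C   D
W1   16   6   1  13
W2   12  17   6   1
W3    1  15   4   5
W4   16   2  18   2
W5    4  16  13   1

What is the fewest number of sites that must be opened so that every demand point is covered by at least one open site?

3

Coverage sets (demand points within 2 of each site):
  W1: {C}
  W2: {D}
  W3: {A}
  W4: {B, D}
  W5: {D}
No 2 sites suffice: every size-2 union leaves at least one demand point uncovered.
But {W1, W3, W4} covers everything, so the minimum is 3.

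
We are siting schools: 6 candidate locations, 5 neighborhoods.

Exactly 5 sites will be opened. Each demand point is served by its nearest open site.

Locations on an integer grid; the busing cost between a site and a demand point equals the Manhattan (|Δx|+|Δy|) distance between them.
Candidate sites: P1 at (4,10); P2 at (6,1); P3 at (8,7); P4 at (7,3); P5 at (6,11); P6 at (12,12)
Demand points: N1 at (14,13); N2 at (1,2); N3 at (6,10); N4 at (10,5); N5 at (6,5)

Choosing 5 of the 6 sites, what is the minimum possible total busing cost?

Open {P2, P3, P4, P5, P6}.
  N1→P6 3, N2→P2 6, N3→P5 1, N4→P3 4, N5→P4 3  ⇒ total 17.
Compare {P1, P2, P3, P4, P6}: total 18.
Compare {P1, P2, P3, P5, P6}: total 18.
No size-5 selection does better; minimum is 17.

17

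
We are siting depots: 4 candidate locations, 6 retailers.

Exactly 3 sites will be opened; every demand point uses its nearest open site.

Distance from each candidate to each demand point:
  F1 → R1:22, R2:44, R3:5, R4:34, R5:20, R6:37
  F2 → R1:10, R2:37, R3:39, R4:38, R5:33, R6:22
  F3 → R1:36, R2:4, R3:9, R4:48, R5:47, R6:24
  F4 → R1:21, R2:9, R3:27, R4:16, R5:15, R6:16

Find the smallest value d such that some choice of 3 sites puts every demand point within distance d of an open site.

16

Open {F1, F2, F4}.
  Farthest demand point is R4 at distance 16 (to F4); all others are ≤ 16.
With {F2, F3, F4} the worst case is 16.
With {F1, F3, F4} the worst case is 21.
No size-3 selection achieves below 16.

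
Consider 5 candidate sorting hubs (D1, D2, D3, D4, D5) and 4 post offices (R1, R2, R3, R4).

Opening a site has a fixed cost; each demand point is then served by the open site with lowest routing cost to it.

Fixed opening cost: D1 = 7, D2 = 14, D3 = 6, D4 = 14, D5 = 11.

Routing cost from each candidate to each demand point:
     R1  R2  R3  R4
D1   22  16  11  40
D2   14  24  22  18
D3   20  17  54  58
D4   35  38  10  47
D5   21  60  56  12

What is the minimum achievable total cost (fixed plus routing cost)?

Open {D1, D5}: assign each demand point to its cheapest open site.
  R1→D5 21, R2→D1 16, R3→D1 11, R4→D5 12
  routing cost 60, fixed 18 → total 78.
Compare {D1, D2}: routing cost 59 + fixed 21 = 80.
Compare {D1, D3, D5}: routing cost 59 + fixed 24 = 83.
Compare {D1, D2, D5}: routing cost 53 + fixed 32 = 85.
All other subsets cost ≥ 80. Minimum total cost: 78.

78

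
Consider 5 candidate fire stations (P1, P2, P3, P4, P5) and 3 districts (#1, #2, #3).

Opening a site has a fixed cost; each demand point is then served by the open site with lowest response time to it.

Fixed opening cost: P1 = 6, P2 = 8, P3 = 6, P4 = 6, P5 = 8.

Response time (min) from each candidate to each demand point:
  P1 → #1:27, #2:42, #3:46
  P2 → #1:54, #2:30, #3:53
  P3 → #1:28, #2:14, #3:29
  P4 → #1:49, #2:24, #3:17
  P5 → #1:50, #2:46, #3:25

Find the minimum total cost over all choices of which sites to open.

71

Open {P3, P4}: assign each demand point to its cheapest open site.
  #1→P3 28, #2→P3 14, #3→P4 17
  response time 59, fixed 12 → total 71.
Compare {P1, P3, P4}: response time 58 + fixed 18 = 76.
Compare {P3}: response time 71 + fixed 6 = 77.
Compare {P2, P3, P4}: response time 59 + fixed 20 = 79.
All other subsets cost ≥ 76. Minimum total cost: 71.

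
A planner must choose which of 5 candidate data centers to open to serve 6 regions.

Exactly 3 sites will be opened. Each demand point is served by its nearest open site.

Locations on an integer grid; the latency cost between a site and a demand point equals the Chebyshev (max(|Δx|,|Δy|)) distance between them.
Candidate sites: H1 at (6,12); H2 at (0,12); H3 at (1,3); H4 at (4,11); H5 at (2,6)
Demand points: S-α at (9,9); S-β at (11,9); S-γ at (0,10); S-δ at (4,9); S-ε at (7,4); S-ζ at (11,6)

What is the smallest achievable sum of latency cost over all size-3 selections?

Open {H1, H2, H5}.
  S-α→H1 3, S-β→H1 5, S-γ→H2 2, S-δ→H1 3, S-ε→H5 5, S-ζ→H1 6  ⇒ total 24.
Compare {H1, H2, H3}: total 25.
Compare {H1, H2, H4}: total 25.
No size-3 selection does better; minimum is 24.

24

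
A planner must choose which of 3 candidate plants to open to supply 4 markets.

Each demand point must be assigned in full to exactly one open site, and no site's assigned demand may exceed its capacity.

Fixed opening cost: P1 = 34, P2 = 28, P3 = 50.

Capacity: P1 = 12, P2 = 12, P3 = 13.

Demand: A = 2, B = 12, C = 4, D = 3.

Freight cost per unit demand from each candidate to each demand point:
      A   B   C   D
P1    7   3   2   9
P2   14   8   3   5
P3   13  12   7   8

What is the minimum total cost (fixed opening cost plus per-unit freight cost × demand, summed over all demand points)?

153

Open {P1, P2}; cheapest assignment that respects the capacities:
  P1 (cap 12, load 12): B — cost 12×3 = 36
  P2 (cap 12, load 9): A, C, D — cost 2×14 + 4×3 + 3×5 = 55
  Shipping 91, fixed 62 → total 153.
  Any other capacity-feasible assignment to {P1, P2} ships for at least 91.
Compare {P1, P3}: its best feasible assignment gives total 198.
Compare {P1, P2, P3}: its best feasible assignment gives total 201.
Every other set of open sites that can feasibly serve all demand totals ≥ 198 even under its best assignment. Minimum: 153.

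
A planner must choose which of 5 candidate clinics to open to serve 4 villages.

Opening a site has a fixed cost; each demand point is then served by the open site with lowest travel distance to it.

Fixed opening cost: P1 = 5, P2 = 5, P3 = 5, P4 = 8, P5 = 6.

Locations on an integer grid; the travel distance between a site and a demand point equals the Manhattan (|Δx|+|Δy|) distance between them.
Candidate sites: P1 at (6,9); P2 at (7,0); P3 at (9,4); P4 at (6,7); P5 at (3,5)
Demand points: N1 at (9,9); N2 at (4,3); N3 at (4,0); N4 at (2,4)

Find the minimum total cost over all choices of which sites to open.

25

Open {P1, P5}: assign each demand point to its cheapest open site.
  N1→P1 3, N2→P5 3, N3→P5 6, N4→P5 2
  travel distance 14, fixed 11 → total 25.
Compare {P5}: travel distance 21 + fixed 6 = 27.
Compare {P3, P5}: travel distance 16 + fixed 11 = 27.
Compare {P1, P2, P5}: travel distance 11 + fixed 16 = 27.
All other subsets cost ≥ 27. Minimum total cost: 25.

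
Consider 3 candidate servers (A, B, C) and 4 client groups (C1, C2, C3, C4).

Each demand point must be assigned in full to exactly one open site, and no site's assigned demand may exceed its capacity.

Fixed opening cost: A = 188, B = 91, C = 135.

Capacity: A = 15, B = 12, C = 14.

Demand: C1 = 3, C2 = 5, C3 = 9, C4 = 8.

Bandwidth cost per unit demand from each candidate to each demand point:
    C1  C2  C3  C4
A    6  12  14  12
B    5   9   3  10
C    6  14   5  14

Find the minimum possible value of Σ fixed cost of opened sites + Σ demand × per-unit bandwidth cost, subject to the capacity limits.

436

Open {B, C}; cheapest assignment that respects the capacities:
  B (cap 12, load 11): C1, C4 — cost 3×5 + 8×10 = 95
  C (cap 14, load 14): C2, C3 — cost 5×14 + 9×5 = 115
  Shipping 210, fixed 226 → total 436.
  Any other capacity-feasible assignment to {B, C} ships for at least 210.
Compare {A, B}: its best feasible assignment gives total 477.
Compare {A, C}: its best feasible assignment gives total 542.
Every other set of open sites that can feasibly serve all demand totals ≥ 477 even under its best assignment. Minimum: 436.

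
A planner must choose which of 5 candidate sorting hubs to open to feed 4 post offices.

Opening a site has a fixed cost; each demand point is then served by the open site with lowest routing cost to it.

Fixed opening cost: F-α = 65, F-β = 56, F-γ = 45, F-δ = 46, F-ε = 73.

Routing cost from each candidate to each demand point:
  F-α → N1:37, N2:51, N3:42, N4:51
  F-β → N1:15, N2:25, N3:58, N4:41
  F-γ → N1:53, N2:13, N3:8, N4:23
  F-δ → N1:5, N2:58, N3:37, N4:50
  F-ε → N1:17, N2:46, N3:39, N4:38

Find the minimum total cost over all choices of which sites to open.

Open {F-γ, F-δ}: assign each demand point to its cheapest open site.
  N1→F-δ 5, N2→F-γ 13, N3→F-γ 8, N4→F-γ 23
  routing cost 49, fixed 91 → total 140.
Compare {F-γ}: routing cost 97 + fixed 45 = 142.
Compare {F-β, F-γ}: routing cost 59 + fixed 101 = 160.
Compare {F-γ, F-ε}: routing cost 61 + fixed 118 = 179.
All other subsets cost ≥ 142. Minimum total cost: 140.

140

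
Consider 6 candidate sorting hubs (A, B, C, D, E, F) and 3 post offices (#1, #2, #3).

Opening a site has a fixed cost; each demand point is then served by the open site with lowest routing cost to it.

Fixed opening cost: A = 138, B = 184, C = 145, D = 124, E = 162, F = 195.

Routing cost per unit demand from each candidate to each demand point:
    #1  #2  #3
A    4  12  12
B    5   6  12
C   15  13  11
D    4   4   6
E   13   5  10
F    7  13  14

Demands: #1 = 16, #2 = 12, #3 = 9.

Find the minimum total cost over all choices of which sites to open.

290

Open {D}: assign each demand point to its cheapest open site.
  #1→D 16×4=64, #2→D 12×4=48, #3→D 9×6=54
  routing cost 166, fixed 124 → total 290.
Compare {A, D}: routing cost 166 + fixed 262 = 428.
Compare {C, D}: routing cost 166 + fixed 269 = 435.
Compare {B}: routing cost 260 + fixed 184 = 444.
All other subsets cost ≥ 428. Minimum total cost: 290.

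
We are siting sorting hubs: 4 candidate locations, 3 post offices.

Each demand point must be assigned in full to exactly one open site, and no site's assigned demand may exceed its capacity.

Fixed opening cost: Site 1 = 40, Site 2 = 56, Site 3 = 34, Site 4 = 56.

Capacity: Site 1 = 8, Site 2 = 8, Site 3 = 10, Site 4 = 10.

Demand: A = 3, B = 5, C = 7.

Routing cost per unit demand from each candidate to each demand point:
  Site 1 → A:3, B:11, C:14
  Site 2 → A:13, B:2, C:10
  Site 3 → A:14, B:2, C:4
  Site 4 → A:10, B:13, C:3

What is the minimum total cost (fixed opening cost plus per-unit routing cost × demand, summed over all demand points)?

Open {Site 3, Site 4}; cheapest assignment that respects the capacities:
  Site 3 (cap 10, load 5): B — cost 5×2 = 10
  Site 4 (cap 10, load 10): A, C — cost 3×10 + 7×3 = 51
  Shipping 61, fixed 90 → total 151.
  Any other capacity-feasible assignment to {Site 3, Site 4} ships for at least 61.
Compare {Site 1, Site 3}: its best feasible assignment gives total 166.
Compare {Site 2, Site 3}: its best feasible assignment gives total 167.
Every other set of open sites that can feasibly serve all demand totals ≥ 166 even under its best assignment. Minimum: 151.

151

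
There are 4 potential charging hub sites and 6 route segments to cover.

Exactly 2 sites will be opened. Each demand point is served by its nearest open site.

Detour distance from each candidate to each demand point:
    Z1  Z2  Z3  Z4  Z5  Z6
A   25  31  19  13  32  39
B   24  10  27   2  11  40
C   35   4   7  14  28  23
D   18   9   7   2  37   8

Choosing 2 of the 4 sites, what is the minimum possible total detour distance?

55

Open {B, D}.
  Z1→D 18, Z2→D 9, Z3→D 7, Z4→B 2, Z5→B 11, Z6→D 8  ⇒ total 55.
Compare {C, D}: total 67.
Compare {B, C}: total 71.
No size-2 selection does better; minimum is 55.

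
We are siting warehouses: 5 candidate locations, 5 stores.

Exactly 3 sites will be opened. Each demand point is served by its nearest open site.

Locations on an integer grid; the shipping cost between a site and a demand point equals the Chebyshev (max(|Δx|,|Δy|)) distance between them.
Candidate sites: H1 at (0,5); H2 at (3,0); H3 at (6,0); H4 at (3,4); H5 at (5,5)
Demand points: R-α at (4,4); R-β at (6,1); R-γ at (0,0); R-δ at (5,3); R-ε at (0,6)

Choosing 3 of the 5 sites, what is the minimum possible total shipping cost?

9

Open {H1, H3, H4}.
  R-α→H4 1, R-β→H3 1, R-γ→H4 4, R-δ→H4 2, R-ε→H1 1  ⇒ total 9.
Compare {H1, H2, H4}: total 10.
Compare {H1, H2, H5}: total 10.
No size-3 selection does better; minimum is 9.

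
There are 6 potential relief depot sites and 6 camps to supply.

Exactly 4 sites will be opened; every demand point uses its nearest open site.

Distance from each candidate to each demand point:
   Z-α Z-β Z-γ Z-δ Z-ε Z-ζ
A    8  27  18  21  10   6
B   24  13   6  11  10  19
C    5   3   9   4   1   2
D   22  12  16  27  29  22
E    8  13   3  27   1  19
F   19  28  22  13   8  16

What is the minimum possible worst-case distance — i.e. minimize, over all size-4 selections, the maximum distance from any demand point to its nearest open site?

5

Open {A, B, C, E}.
  Farthest demand point is Z-α at distance 5 (to C); all others are ≤ 5.
With {A, C, D, E} the worst case is 5.
With {A, C, E, F} the worst case is 5.
No size-4 selection achieves below 5.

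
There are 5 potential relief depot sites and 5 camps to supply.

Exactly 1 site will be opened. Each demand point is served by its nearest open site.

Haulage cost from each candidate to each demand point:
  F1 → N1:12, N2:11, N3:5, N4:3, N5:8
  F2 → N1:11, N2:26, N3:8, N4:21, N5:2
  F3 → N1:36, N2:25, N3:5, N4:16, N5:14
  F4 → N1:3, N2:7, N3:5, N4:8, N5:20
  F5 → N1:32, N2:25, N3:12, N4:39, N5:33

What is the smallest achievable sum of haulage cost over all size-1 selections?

Open {F1}.
  N1→F1 12, N2→F1 11, N3→F1 5, N4→F1 3, N5→F1 8  ⇒ total 39.
Compare {F4}: total 43.
Compare {F2}: total 68.
No size-1 selection does better; minimum is 39.

39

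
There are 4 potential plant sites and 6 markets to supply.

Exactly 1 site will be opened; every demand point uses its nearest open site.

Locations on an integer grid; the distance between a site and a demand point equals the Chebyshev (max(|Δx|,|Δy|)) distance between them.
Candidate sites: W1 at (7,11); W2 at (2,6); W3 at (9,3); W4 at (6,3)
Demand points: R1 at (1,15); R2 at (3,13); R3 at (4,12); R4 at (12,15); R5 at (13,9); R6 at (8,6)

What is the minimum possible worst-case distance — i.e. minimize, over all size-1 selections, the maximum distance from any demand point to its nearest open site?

Open {W1}.
  Farthest demand point is R1 at distance 6 (to W1); all others are ≤ 6.
With {W2} the worst case is 11.
With {W3} the worst case is 12.
No size-1 selection achieves below 6.

6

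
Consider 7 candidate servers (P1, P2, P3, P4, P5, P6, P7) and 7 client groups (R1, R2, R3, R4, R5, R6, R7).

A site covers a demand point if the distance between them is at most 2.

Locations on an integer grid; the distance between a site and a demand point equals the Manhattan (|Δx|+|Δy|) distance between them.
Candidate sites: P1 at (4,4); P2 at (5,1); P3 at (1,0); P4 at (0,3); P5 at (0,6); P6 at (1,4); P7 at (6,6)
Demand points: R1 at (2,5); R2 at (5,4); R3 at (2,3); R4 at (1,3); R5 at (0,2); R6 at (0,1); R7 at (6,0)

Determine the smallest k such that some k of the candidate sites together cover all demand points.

Coverage sets (demand points within 2 of each site):
  P1: {R2}
  P2: {R7}
  P3: {R6}
  P4: {R3, R4, R5, R6}
  P5: {}
  P6: {R1, R3, R4}
  P7: {}
No 3 sites suffice: every size-3 union leaves at least one demand point uncovered.
But {P1, P2, P4, P6} covers everything, so the minimum is 4.

4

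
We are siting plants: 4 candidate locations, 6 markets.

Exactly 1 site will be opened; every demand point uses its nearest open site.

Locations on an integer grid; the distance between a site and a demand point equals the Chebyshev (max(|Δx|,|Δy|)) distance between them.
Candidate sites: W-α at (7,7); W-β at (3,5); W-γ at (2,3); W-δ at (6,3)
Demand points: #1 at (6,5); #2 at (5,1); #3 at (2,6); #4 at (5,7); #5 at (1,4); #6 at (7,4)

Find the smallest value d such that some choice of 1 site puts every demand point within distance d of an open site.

Open {W-β}.
  Farthest demand point is #2 at distance 4 (to W-β); all others are ≤ 4.
With {W-γ} the worst case is 5.
With {W-δ} the worst case is 5.
No size-1 selection achieves below 4.

4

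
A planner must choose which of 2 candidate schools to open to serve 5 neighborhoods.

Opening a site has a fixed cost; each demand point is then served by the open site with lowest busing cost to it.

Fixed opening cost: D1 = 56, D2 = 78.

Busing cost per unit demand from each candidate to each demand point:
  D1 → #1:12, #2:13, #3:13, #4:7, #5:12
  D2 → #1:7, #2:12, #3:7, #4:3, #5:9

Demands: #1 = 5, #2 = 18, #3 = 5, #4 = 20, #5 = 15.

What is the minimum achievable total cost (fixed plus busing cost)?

559

Open {D2}: assign each demand point to its cheapest open site.
  #1→D2 5×7=35, #2→D2 18×12=216, #3→D2 5×7=35, #4→D2 20×3=60, #5→D2 15×9=135
  busing cost 481, fixed 78 → total 559.
Compare {D1, D2}: busing cost 481 + fixed 134 = 615.
Compare {D1}: busing cost 679 + fixed 56 = 735.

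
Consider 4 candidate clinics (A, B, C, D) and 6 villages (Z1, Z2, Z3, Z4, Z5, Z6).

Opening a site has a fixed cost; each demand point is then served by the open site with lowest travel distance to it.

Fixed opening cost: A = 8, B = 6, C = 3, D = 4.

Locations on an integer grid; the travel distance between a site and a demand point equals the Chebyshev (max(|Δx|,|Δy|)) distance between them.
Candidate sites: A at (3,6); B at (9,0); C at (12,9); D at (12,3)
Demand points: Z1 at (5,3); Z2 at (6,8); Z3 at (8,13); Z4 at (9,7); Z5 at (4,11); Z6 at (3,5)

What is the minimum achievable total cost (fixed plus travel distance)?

Open {A, C}: assign each demand point to its cheapest open site.
  Z1→A 3, Z2→A 3, Z3→C 4, Z4→C 3, Z5→A 5, Z6→A 1
  travel distance 19, fixed 11 → total 30.
Compare {A}: travel distance 25 + fixed 8 = 33.
Compare {A, C, D}: travel distance 19 + fixed 15 = 34.
Compare {A, D}: travel distance 23 + fixed 12 = 35.
All other subsets cost ≥ 33. Minimum total cost: 30.

30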